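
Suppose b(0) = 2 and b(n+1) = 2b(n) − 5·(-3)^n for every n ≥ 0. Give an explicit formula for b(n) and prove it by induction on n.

Claim: b(n) = 2^n + (-3)^n.

Base case: b(0) = 2, and 2^0 + (-3)^0 = 1 + 1 = 2.
Assume b(m) = 2^m + (-3)^m for some m ≥ 0.
Then b(m+1) = 2b(m) − 5·(-3)^m = 2·(2^m + (-3)^m) − 5·(-3)^m = 2^{m+1} + 2·(-3)^m − 5·(-3)^m = 2^{m+1} − 3·(-3)^m = 2^{m+1} + (-3)^{m+1}.
By induction, b(n) = 2^n + (-3)^n for all n ≥ 0.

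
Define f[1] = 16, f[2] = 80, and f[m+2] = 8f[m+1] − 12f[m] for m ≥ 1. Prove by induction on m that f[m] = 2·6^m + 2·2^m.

Base cases: f[1] = 16 and 2·6^1 + 2·2^1 = 16; f[2] = 80 and 2·6^2 + 2·2^2 = 80.
Assume f[j] = 2·6^j + 2·2^j for all 1 ≤ j ≤ r, where r ≥ 2.
Then f[r+1] = 8f[r] − 12f[r−1] = 8·(2·6^r + 2·2^r) − 12·(2·6^{r−1} + 2·2^{r−1}) = 2·(8·6 − 12)6^{r−1} + 2·(8·2 − 12)2^{r−1} = 72·6^{r−1} + 8·2^{r−1} = 2·6^{r+1} + 2·2^{r+1}.
Hence f[m] = 2·6^m + 2·2^m for every m ≥ 1, by strong induction.

f[m] = 2·6^m + 2·2^m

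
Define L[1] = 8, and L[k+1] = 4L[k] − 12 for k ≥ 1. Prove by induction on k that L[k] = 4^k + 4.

Base case: L[1] = 8, and 4^1 + 4 = 4 + 4 = 8.
Assume L[j] = 4^j + 4 for some j ≥ 1.
Then L[j+1] = 4L[j] − 12 = 4·(4^j + 4) − 12 = 4^{j+1} + 16 − 12 = 4^{j+1} + 4.
By induction, L[k] = 4^k + 4 for all k ≥ 1.

L[k] = 4^k + 4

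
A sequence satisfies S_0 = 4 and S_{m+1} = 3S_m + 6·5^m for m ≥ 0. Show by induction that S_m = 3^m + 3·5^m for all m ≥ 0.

Base case: S_0 = 4, and 3^0 + 3·5^0 = 1 + 3 = 4.
Assume S_j = 3^j + 3·5^j for some j ≥ 0.
Then S_{j+1} = 3S_j + 6·5^j = 3·(3^j + 3·5^j) + 6·5^j = 3^{j+1} + 9·5^j + 6·5^j = 3^{j+1} + 15·5^j = 3^{j+1} + 3·5^{j+1}.
Hence S_m = 3^m + 3·5^m for every m ≥ 0, by induction.

S_m = 3^m + 3·5^m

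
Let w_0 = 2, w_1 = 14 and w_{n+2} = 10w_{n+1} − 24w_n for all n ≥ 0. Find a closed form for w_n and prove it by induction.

Claim: w_n = 3·6^n − 4^n.

Base cases: w_0 = 2 and 3·6^0 − 4^0 = 2; w_1 = 14 and 3·6^1 − 4^1 = 14.
Assume w_j = 3·6^j − 4^j for all 0 ≤ j ≤ k, where k ≥ 1.
Then w_{k+1} = 10w_k − 24w_{k−1} = 10·(3·6^k − 4^k) − 24·(3·6^{k−1} − 4^{k−1}) = 3·(10·6 − 24)6^{k−1} − (10·4 − 24)4^{k−1} = 108·6^{k−1} − 16·4^{k−1} = 3·6^{k+1} − 4^{k+1}.
By strong induction, w_n = 3·6^n − 4^n for all n ≥ 0.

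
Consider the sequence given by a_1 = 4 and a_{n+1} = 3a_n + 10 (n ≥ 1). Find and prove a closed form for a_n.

Claim: a_n = 3^{n+1} − 5.

Base case: a_1 = 4, and 3^{1+1} − 5 = 9 − 5 = 4.
Assume a_r = 3^{r+1} − 5 for some r ≥ 1.
Then a_{r+1} = 3a_r + 10 = 3·(3^{r+1} − 5) + 10 = 3^{r+2} − 15 + 10 = 3^{r+2} − 5.
This completes the inductive step, so a_n = 3^{n+1} − 5 for all n ≥ 1.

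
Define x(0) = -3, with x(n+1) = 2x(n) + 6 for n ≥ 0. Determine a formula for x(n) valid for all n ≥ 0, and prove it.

Claim: x(n) = 3·2^n − 6.

Base case: x(0) = -3, and 3·2^0 − 6 = 3 − 6 = -3.
Assume x(r) = 3·2^r − 6 for some r ≥ 0.
Then x(r+1) = 2x(r) + 6 = 2·(3·2^r − 6) + 6 = 6·2^r − 12 + 6 = 3·2^{r+1} − 6.
So the formula holds for r+1, and by induction x(n) = 3·2^n − 6 for all n ≥ 0.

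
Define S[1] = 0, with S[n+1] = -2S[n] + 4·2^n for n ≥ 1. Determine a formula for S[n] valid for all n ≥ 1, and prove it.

Claim: S[n] = (-2)^n + 2^n.

Base case: S[1] = 0, and (-2)^1 + 2^1 = -2 + 2 = 0.
Assume S[j] = (-2)^j + 2^j for some j ≥ 1.
Then S[j+1] = -2S[j] + 4·2^j = -2·((-2)^j + 2^j) + 4·2^j = (-2)^{j+1} − 2·2^j + 4·2^j = (-2)^{j+1} + 2·2^j = (-2)^{j+1} + 2^{j+1}.
So the formula holds for j+1, and by induction S[n] = (-2)^n + 2^n for all n ≥ 1.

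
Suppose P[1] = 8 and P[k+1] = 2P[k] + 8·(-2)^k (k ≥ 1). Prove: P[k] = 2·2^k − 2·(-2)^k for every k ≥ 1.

Base case: P[1] = 8, and 2·2^1 − 2·(-2)^1 = 4 + 4 = 8.
Assume P[r] = 2·2^r − 2·(-2)^r for some r ≥ 1.
Then P[r+1] = 2P[r] + 8·(-2)^r = 2·(2·2^r − 2·(-2)^r) + 8·(-2)^r = 2·2^{r+1} − 4·(-2)^r + 8·(-2)^r = 2·2^{r+1} + 4·(-2)^r = 2·2^{r+1} − 2·(-2)^{r+1}.
So the formula holds for r+1, and by induction P[k] = 2·2^k − 2·(-2)^k for all k ≥ 1.

P[k] = 2·2^k − 2·(-2)^k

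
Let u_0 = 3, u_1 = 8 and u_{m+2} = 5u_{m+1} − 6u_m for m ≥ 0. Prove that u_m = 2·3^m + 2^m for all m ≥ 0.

Base cases: u_0 = 3 and 2·3^0 + 2^0 = 3; u_1 = 8 and 2·3^1 + 2^1 = 8.
Assume u_j = 2·3^j + 2^j for all 0 ≤ j ≤ k, where k ≥ 1.
Then u_{k+1} = 5u_k − 6u_{k−1} = 5·(2·3^k + 2^k) − 6·(2·3^{k−1} + 2^{k−1}) = 2·(5·3 − 6)3^{k−1} + (5·2 − 6)2^{k−1} = 18·3^{k−1} + 4·2^{k−1} = 2·3^{k+1} + 2^{k+1}.
This completes the inductive step, so u_m = 2·3^m + 2^m for all m ≥ 0.

u_m = 2·3^m + 2^m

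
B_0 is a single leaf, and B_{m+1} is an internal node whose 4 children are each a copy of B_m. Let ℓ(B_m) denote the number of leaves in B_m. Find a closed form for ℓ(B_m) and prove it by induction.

Claim: ℓ(B_m) = 4^m.

Base case: ℓ(B_0) = 1, and 4^0 = 1.
Assume ℓ(B_r) = 4^r.
Then ℓ(B_{r+1}) = 4·ℓ(B_r) = 4·4^r = 4^{r+1}.
So the formula holds for r+1, and by induction ℓ(B_m) = 4^m for all m ≥ 0.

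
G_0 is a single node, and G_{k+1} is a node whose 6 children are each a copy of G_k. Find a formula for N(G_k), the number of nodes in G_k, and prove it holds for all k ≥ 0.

Claim: N(G_k) = (6^{k+1} − 1)/5.

Base case: N(G_0) = 1, and (6^{0+1} − 1)/5 = 1.
Assume N(G_r) = (6^{r+1} − 1)/5.
Then N(G_{r+1}) = 1 + 6N(G_r) = 1 + 6·(6^{r+1} − 1)/5 = 1 + (6^{r+2} − 6)/5 = (5 + 6^{r+2} − 6)/5 = (6^{r+2} − 1)/5.
By induction, N(G_k) = (6^{k+1} − 1)/5 for all k ≥ 0.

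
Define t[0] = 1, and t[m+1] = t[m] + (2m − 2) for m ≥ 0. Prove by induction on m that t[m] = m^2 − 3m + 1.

Base case: t[0] = 1, and 0^2 − 3·0 + 1 = 1.
Assume t[r] = r^2 − 3r + 1.
Then t[r+1] = t[r] + (2r − 2) = (r^2 − 3r + 1) + (2r − 2) = r^2 − r − 1,
and (r+1)^2 − 3·(r+1) + 1 = r^2 − r − 1.
By induction, t[m] = m^2 − 3m + 1 for all m ≥ 0.

t[m] = m^2 − 3m + 1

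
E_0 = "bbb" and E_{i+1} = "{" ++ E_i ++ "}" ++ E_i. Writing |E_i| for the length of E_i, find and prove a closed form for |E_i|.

Claim: |E_i| = 5·2^i − 2.

Base case: |E_0| = 3, and 5·2^0 − 2 = 3.
Assume |E_m| = 5·2^m − 2.
Then |E_{m+1}| = 1 + |E_m| + 1 + |E_m| = 2|E_m| + 2 = 2(5·2^m − 2) + 2 = 5·2^{m+1} − 4 + 2 = 5·2^{m+1} − 2.
So the formula holds for m+1, and by induction |E_i| = 5·2^i − 2 for all i ≥ 0.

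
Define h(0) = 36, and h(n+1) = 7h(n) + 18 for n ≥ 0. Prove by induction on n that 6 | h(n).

Base case: h(0) = 36 = 6·6, so 6 | h(0).
Assume 6 | h(k), so h(k) = 6t for some integer t.
Then h(k+1) = 7h(k) + 18 = 7·(6t) + 18 = 6(7t + 3), so 6 | h(k+1).
This completes the inductive step, so 6 | h(n) for all n ≥ 0.

6 | h(n)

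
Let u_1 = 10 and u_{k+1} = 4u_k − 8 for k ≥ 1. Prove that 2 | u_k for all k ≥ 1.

Base case: u_1 = 10 = 2·5, so 2 | u_1.
Assume 2 | u_r, so u_r = 2t for some integer t.
Then u_{r+1} = 4u_r − 8 = 4·(2t) − 8 = 2(4t − 4), so 2 | u_{r+1}.
This completes the inductive step, so 2 | u_k for all k ≥ 1.

2 | u_k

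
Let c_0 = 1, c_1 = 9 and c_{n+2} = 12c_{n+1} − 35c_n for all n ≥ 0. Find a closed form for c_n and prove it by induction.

Claim: c_n = 2·7^n − 5^n.

Base cases: c_0 = 1 and 2·7^0 − 5^0 = 1; c_1 = 9 and 2·7^1 − 5^1 = 9.
Assume c_j = 2·7^j − 5^j for all 0 ≤ j ≤ k, where k ≥ 1.
Then c_{k+1} = 12c_k − 35c_{k−1} = 12·(2·7^k − 5^k) − 35·(2·7^{k−1} − 5^{k−1}) = 2·(12·7 − 35)7^{k−1} − (12·5 − 35)5^{k−1} = 98·7^{k−1} − 25·5^{k−1} = 2·7^{k+1} − 5^{k+1}.
This completes the inductive step, so c_n = 2·7^n − 5^n for all n ≥ 0.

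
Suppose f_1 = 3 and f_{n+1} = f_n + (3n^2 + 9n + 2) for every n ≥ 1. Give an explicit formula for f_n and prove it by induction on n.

Claim: f_n = n^3 + 3n^2 − 2n + 1.

Base case: f_1 = 3, and 1^3 + 3·1^2 − 2·1 + 1 = 3.
Assume f_k = k^3 + 3k^2 − 2k + 1.
Then f_{k+1} = f_k + (3k^2 + 9k + 2) = (k^3 + 3k^2 − 2k + 1) + (3k^2 + 9k + 2) = k^3 + 6k^2 + 7k + 3,
and (k+1)^3 + 3·(k+1)^2 − 2·(k+1) + 1 = k^3 + 6k^2 + 7k + 3.
This completes the inductive step, so f_n = n^3 + 3n^2 − 2n + 1 for all n ≥ 1.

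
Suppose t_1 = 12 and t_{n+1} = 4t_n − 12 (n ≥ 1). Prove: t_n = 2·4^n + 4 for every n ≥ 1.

Base case: t_1 = 12, and 2·4^1 + 4 = 8 + 4 = 12.
Assume t_r = 2·4^r + 4 for some r ≥ 1.
Then t_{r+1} = 4t_r − 12 = 4·(2·4^r + 4) − 12 = 8·4^r + 16 − 12 = 2·4^{r+1} + 4.
So the formula holds for r+1, and by induction t_n = 2·4^n + 4 for all n ≥ 1.

t_n = 2·4^n + 4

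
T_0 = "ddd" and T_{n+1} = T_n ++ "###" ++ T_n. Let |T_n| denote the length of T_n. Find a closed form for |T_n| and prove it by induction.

Claim: |T_n| = 6·2^n − 3.

Base case: |T_0| = 3, and 6·2^0 − 3 = 3.
Assume |T_j| = 6·2^j − 3.
Then |T_{j+1}| = |T_j| + 3 + |T_j| = 2|T_j| + 3 = 2(6·2^j − 3) + 3 = 6·2^{j+1} − 6 + 3 = 6·2^{j+1} − 3.
Hence |T_n| = 6·2^n − 3 for every n ≥ 0, by induction.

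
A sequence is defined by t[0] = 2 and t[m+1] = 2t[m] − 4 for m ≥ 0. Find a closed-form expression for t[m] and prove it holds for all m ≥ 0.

Claim: t[m] = -2^{m+1} + 4.

Base case: t[0] = 2, and -2^{0+1} + 4 = -2 + 4 = 2.
Assume t[r] = -2^{r+1} + 4 for some r ≥ 0.
Then t[r+1] = 2t[r] − 4 = 2·(-2^{r+1} + 4) − 4 = -2^{r+2} + 8 − 4 = -2^{r+2} + 4.
This completes the inductive step, so t[m] = -2^{m+1} + 4 for all m ≥ 0.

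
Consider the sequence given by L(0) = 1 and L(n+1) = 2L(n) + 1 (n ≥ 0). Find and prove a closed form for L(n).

Claim: L(n) = 2^{n+1} − 1.

Base case: L(0) = 1, and 2^{0+1} − 1 = 2 − 1 = 1.
Assume L(r) = 2^{r+1} − 1 for some r ≥ 0.
Then L(r+1) = 2L(r) + 1 = 2·(2^{r+1} − 1) + 1 = 2^{r+2} − 2 + 1 = 2^{r+2} − 1.
This completes the inductive step, so L(n) = 2^{n+1} − 1 for all n ≥ 0.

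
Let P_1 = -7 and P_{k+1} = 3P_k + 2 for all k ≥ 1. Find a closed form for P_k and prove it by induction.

Claim: P_k = -2·3^k − 1.

Base case: P_1 = -7, and -2·3^1 − 1 = -6 − 1 = -7.
Assume P_r = -2·3^r − 1 for some r ≥ 1.
Then P_{r+1} = 3P_r + 2 = 3·(-2·3^r − 1) + 2 = -6·3^r − 3 + 2 = -2·3^{r+1} − 1.
Hence P_k = -2·3^k − 1 for every k ≥ 1, by induction.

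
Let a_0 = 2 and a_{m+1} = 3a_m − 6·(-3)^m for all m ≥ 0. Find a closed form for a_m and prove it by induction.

Claim: a_m = 3^m + (-3)^m.

Base case: a_0 = 2, and 3^0 + (-3)^0 = 1 + 1 = 2.
Assume a_k = 3^k + (-3)^k for some k ≥ 0.
Then a_{k+1} = 3a_k − 6·(-3)^k = 3·(3^k + (-3)^k) − 6·(-3)^k = 3^{k+1} + 3·(-3)^k − 6·(-3)^k = 3^{k+1} − 3·(-3)^k = 3^{k+1} + (-3)^{k+1}.
This completes the inductive step, so a_m = 3^m + (-3)^m for all m ≥ 0.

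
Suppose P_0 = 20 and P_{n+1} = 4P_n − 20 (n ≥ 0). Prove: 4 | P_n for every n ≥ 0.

Base case: P_0 = 20 = 4·5, so 4 | P_0.
Assume 4 | P_j, so P_j = 4t for some integer t.
Then P_{j+1} = 4P_j − 20 = 4·(4t) − 20 = 4(4t − 5), so 4 | P_{j+1}.
So the property holds for j+1, and by induction 4 | P_n for all n ≥ 0.

4 | P_n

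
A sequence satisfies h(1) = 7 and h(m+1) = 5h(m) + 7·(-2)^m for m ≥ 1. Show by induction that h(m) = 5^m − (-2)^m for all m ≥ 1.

Base case: h(1) = 7, and 5^1 − (-2)^1 = 5 + 2 = 7.
Assume h(r) = 5^r − (-2)^r for some r ≥ 1.
Then h(r+1) = 5h(r) + 7·(-2)^r = 5·(5^r − (-2)^r) + 7·(-2)^r = 5^{r+1} − 5·(-2)^r + 7·(-2)^r = 5^{r+1} + 2·(-2)^r = 5^{r+1} − (-2)^{r+1}.
By induction, h(m) = 5^m − (-2)^m for all m ≥ 1.

h(m) = 5^m − (-2)^m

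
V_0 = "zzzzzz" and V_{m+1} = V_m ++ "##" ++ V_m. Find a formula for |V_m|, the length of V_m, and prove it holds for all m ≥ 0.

Claim: |V_m| = 2^{m+3} − 2.

Base case: |V_0| = 6, and 2^{0+3} − 2 = 6.
Assume |V_k| = 2^{k+3} − 2.
Then |V_{k+1}| = |V_k| + 2 + |V_k| = 2|V_k| + 2 = 2(2^{k+3} − 2) + 2 = 2^{k+1+3} − 4 + 2 = 2^{k+1+3} − 2.
Hence |V_m| = 2^{m+3} − 2 for every m ≥ 0, by induction.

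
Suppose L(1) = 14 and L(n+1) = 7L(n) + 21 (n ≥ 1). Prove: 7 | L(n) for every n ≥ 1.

Base case: L(1) = 14 = 7·2, so 7 | L(1).
Assume 7 | L(r), so L(r) = 7t for some integer t.
Then L(r+1) = 7L(r) + 21 = 7·(7t) + 21 = 7(7t + 3), so 7 | L(r+1).
So the property holds for r+1, and by induction 7 | L(n) for all n ≥ 1.

7 | L(n)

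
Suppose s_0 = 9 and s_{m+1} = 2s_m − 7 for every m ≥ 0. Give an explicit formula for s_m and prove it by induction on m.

Claim: s_m = 2^{m+1} + 7.

Base case: s_0 = 9, and 2^{0+1} + 7 = 2 + 7 = 9.
Assume s_k = 2^{k+1} + 7 for some k ≥ 0.
Then s_{k+1} = 2s_k − 7 = 2·(2^{k+1} + 7) − 7 = 2^{k+2} + 14 − 7 = 2^{k+2} + 7.
So the formula holds for k+1, and by induction s_m = 2^{m+1} + 7 for all m ≥ 0.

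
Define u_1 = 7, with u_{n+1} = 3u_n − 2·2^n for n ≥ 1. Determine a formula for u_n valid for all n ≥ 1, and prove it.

Claim: u_n = 3^n + 2·2^n.

Base case: u_1 = 7, and 3^1 + 2·2^1 = 3 + 4 = 7.
Assume u_k = 3^k + 2·2^k for some k ≥ 1.
Then u_{k+1} = 3u_k − 2·2^k = 3·(3^k + 2·2^k) − 2·2^k = 3^{k+1} + 6·2^k − 2·2^k = 3^{k+1} + 4·2^k = 3^{k+1} + 2·2^{k+1}.
Hence u_n = 3^n + 2·2^n for every n ≥ 1, by induction.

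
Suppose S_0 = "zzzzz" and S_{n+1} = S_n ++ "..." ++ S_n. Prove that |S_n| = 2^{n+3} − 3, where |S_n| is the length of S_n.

Base case: |S_0| = 5, and 2^{0+3} − 3 = 5.
Assume |S_m| = 2^{m+3} − 3.
Then |S_{m+1}| = |S_m| + 3 + |S_m| = 2|S_m| + 3 = 2(2^{m+3} − 3) + 3 = 2^{m+1+3} − 6 + 3 = 2^{m+1+3} − 3.
This completes the inductive step, so |S_n| = 2^{n+3} − 3 for all n ≥ 0.

|S_n| = 2^{n+3} − 3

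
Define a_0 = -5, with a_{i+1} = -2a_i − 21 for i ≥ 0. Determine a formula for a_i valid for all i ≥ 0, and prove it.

Claim: a_i = 2·(-2)^i − 7.

Base case: a_0 = -5, and 2·(-2)^0 − 7 = 2 − 7 = -5.
Assume a_m = 2·(-2)^m − 7 for some m ≥ 0.
Then a_{m+1} = -2a_m − 21 = -2·(2·(-2)^m − 7) − 21 = -4·(-2)^m + 14 − 21 = 2·(-2)^{m+1} − 7.
Hence a_i = 2·(-2)^i − 7 for every i ≥ 0, by induction.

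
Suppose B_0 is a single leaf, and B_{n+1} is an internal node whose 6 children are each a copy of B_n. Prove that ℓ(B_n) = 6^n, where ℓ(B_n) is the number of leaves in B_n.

Base case: ℓ(B_0) = 1, and 6^0 = 1.
Assume ℓ(B_r) = 6^r.
Then ℓ(B_{r+1}) = 6·ℓ(B_r) = 6·6^r = 6^{r+1}.
Hence ℓ(B_n) = 6^n for every n ≥ 0, by induction.

ℓ(B_n) = 6^n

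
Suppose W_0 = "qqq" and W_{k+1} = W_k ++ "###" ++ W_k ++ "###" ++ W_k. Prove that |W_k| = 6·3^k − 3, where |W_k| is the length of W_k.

Base case: |W_0| = 3, and 6·3^0 − 3 = 3.
Assume |W_r| = 6·3^r − 3.
Then |W_{r+1}| = 3|W_r| + 6 = 3(6·3^r − 3) + 6 = 6·3^{r+1} − 9 + 6 = 6·3^{r+1} − 3.
So the formula holds for r+1, and by induction |W_k| = 6·3^k − 3 for all k ≥ 0.

|W_k| = 6·3^k − 3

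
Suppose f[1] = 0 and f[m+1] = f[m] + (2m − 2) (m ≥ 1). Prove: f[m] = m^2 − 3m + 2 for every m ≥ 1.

Base case: f[1] = 0, and 1^2 − 3·1 + 2 = 0.
Assume f[r] = r^2 − 3r + 2.
Then f[r+1] = f[r] + (2r − 2) = (r^2 − 3r + 2) + (2r − 2) = r^2 − r,
and (r+1)^2 − 3·(r+1) + 2 = r^2 − r.
Hence f[m] = m^2 − 3m + 2 for every m ≥ 1, by induction.

f[m] = m^2 − 3m + 2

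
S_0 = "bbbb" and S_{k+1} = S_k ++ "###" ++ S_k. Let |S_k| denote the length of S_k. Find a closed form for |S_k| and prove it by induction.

Claim: |S_k| = 7·2^k − 3.

Base case: |S_0| = 4, and 7·2^0 − 3 = 4.
Assume |S_m| = 7·2^m − 3.
Then |S_{m+1}| = |S_m| + 3 + |S_m| = 2|S_m| + 3 = 2(7·2^m − 3) + 3 = 7·2^{m+1} − 6 + 3 = 7·2^{m+1} − 3.
This completes the inductive step, so |S_k| = 7·2^k − 3 for all k ≥ 0.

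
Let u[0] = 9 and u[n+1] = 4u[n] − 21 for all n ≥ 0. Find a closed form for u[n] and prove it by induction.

Claim: u[n] = 2·4^n + 7.

Base case: u[0] = 9, and 2·4^0 + 7 = 2 + 7 = 9.
Assume u[r] = 2·4^r + 7 for some r ≥ 0.
Then u[r+1] = 4u[r] − 21 = 4·(2·4^r + 7) − 21 = 8·4^r + 28 − 21 = 2·4^{r+1} + 7.
This completes the inductive step, so u[n] = 2·4^n + 7 for all n ≥ 0.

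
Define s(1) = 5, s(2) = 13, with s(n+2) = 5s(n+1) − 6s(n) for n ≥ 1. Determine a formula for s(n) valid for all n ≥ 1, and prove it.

Claim: s(n) = 2^n + 3^n.

Base cases: s(1) = 5 and 2^1 + 3^1 = 5; s(2) = 13 and 2^2 + 3^2 = 13.
Assume s(i) = 2^i + 3^i for all 1 ≤ i ≤ j, where j ≥ 2.
Then s(j+1) = 5s(j) − 6s(j−1) = 5·(2^j + 3^j) − 6·(2^{j−1} + 3^{j−1}) = (5·2 − 6)2^{j−1} + (5·3 − 6)3^{j−1} = 4·2^{j−1} + 9·3^{j−1} = 2^{j+1} + 3^{j+1}.
This completes the inductive step, so s(n) = 2^n + 3^n for all n ≥ 1.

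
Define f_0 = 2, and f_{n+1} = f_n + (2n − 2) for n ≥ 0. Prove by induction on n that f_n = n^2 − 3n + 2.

Base case: f_0 = 2, and 0^2 − 3·0 + 2 = 2.
Assume f_m = m^2 − 3m + 2.
Then f_{m+1} = f_m + (2m − 2) = (m^2 − 3m + 2) + (2m − 2) = m^2 − m,
and (m+1)^2 − 3·(m+1) + 2 = m^2 − m.
This completes the inductive step, so f_n = n^2 − 3n + 2 for all n ≥ 0.

f_n = n^2 − 3n + 2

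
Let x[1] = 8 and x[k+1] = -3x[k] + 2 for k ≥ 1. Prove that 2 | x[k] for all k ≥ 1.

Base case: x[1] = 8 = 2·4, so 2 | x[1].
Assume 2 | x[m], so x[m] = 2t for some integer t.
Then x[m+1] = -3x[m] + 2 = -3·(2t) + 2 = 2(-3t + 1), so 2 | x[m+1].
So the property holds for m+1, and by induction 2 | x[k] for all k ≥ 1.

2 | x[k]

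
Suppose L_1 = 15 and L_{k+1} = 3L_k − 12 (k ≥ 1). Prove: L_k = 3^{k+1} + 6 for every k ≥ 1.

Base case: L_1 = 15, and 3^{1+1} + 6 = 9 + 6 = 15.
Assume L_m = 3^{m+1} + 6 for some m ≥ 1.
Then L_{m+1} = 3L_m − 12 = 3·(3^{m+1} + 6) − 12 = 3^{m+2} + 18 − 12 = 3^{m+2} + 6.
So the formula holds for m+1, and by induction L_k = 3^{k+1} + 6 for all k ≥ 1.

L_k = 3^{k+1} + 6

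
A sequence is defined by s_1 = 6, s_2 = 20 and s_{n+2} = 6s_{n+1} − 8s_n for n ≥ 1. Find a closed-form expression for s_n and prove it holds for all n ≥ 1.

Claim: s_n = 4^n + 2^n.

Base cases: s_1 = 6 and 4^1 + 2^1 = 6; s_2 = 20 and 4^2 + 2^2 = 20.
Assume s_j = 4^j + 2^j for all 1 ≤ j ≤ r, where r ≥ 2.
Then s_{r+1} = 6s_r − 8s_{r−1} = 6·(4^r + 2^r) − 8·(4^{r−1} + 2^{r−1}) = (6·4 − 8)4^{r−1} + (6·2 − 8)2^{r−1} = 16·4^{r−1} + 4·2^{r−1} = 4^{r+1} + 2^{r+1}.
By strong induction, s_n = 4^n + 2^n for all n ≥ 1.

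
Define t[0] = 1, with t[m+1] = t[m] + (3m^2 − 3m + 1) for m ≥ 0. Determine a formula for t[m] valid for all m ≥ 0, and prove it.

Claim: t[m] = m^3 − 3m^2 + 3m + 1.

Base case: t[0] = 1, and 0^3 − 3·0^2 + 3·0 + 1 = 1.
Assume t[r] = r^3 − 3r^2 + 3r + 1.
Then t[r+1] = t[r] + (3r^2 − 3r + 1) = (r^3 − 3r^2 + 3r + 1) + (3r^2 − 3r + 1) = r^3 + 2,
and (r+1)^3 − 3·(r+1)^2 + 3·(r+1) + 1 = r^3 + 2.
Hence t[m] = m^3 − 3m^2 + 3m + 1 for every m ≥ 0, by induction.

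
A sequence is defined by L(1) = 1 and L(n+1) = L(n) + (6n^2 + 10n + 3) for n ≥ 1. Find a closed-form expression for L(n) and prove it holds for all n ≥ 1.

Claim: L(n) = 2n^3 + 2n^2 − n − 2.

Base case: L(1) = 1, and 2·1^3 + 2·1^2 − 1 − 2 = 1.
Assume L(m) = 2m^3 + 2m^2 − m − 2.
Then L(m+1) = L(m) + (6m^2 + 10m + 3) = (2m^3 + 2m^2 − m − 2) + (6m^2 + 10m + 3) = 2m^3 + 8m^2 + 9m + 1,
and 2·(m+1)^3 + 2·(m+1)^2 − (m+1) − 2 = 2m^3 + 8m^2 + 9m + 1.
This completes the inductive step, so L(n) = 2n^3 + 2n^2 − n − 2 for all n ≥ 1.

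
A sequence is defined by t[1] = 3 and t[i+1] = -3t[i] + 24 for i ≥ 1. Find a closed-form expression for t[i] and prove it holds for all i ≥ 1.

Claim: t[i] = (-3)^i + 6.

Base case: t[1] = 3, and (-3)^1 + 6 = -3 + 6 = 3.
Assume t[k] = (-3)^k + 6 for some k ≥ 1.
Then t[k+1] = -3t[k] + 24 = -3·((-3)^k + 6) + 24 = -3·(-3)^k − 18 + 24 = (-3)^{k+1} + 6.
By induction, t[i] = (-3)^i + 6 for all i ≥ 1.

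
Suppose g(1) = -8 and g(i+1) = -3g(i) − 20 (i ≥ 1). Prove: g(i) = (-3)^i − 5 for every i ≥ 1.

Base case: g(1) = -8, and (-3)^1 − 5 = -3 − 5 = -8.
Assume g(r) = (-3)^r − 5 for some r ≥ 1.
Then g(r+1) = -3g(r) − 20 = -3·((-3)^r − 5) − 20 = -3·(-3)^r + 15 − 20 = (-3)^{r+1} − 5.
By induction, g(i) = (-3)^i − 5 for all i ≥ 1.

g(i) = (-3)^i − 5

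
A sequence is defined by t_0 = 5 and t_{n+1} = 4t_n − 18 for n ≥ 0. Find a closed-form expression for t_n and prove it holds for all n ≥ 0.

Claim: t_n = -4^n + 6.

Base case: t_0 = 5, and -4^0 + 6 = -1 + 6 = 5.
Assume t_k = -4^k + 6 for some k ≥ 0.
Then t_{k+1} = 4t_k − 18 = 4·(-4^k + 6) − 18 = -4^{k+1} + 24 − 18 = -4^{k+1} + 6.
This completes the inductive step, so t_n = -4^n + 6 for all n ≥ 0.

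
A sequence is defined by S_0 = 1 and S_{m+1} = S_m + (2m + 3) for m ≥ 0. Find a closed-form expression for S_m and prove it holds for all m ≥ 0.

Claim: S_m = m^2 + 2m + 1.

Base case: S_0 = 1, and 0^2 + 2·0 + 1 = 1.
Assume S_j = j^2 + 2j + 1.
Then S_{j+1} = S_j + (2j + 3) = (j^2 + 2j + 1) + (2j + 3) = j^2 + 4j + 4,
and (j+1)^2 + 2·(j+1) + 1 = j^2 + 4j + 4.
Hence S_m = m^2 + 2m + 1 for every m ≥ 0, by induction.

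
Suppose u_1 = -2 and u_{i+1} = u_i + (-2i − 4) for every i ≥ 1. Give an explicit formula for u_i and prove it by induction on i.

Claim: u_i = -i^2 − 3i + 2.

Base case: u_1 = -2, and -1^2 − 3·1 + 2 = -2.
Assume u_k = -k^2 − 3k + 2.
Then u_{k+1} = u_k + (-2k − 4) = (-k^2 − 3k + 2) + (-2k − 4) = -k^2 − 5k − 2,
and -(k+1)^2 − 3·(k+1) + 2 = -k^2 − 5k − 2.
By induction, u_i = -i^2 − 3i + 2 for all i ≥ 1.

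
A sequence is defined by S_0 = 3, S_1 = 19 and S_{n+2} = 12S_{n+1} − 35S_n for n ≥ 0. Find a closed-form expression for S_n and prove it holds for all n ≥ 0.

Claim: S_n = 2·7^n + 5^n.

Base cases: S_0 = 3 and 2·7^0 + 5^0 = 3; S_1 = 19 and 2·7^1 + 5^1 = 19.
Assume S_j = 2·7^j + 5^j for all 0 ≤ j ≤ r, where r ≥ 1.
Then S_{r+1} = 12S_r − 35S_{r−1} = 12·(2·7^r + 5^r) − 35·(2·7^{r−1} + 5^{r−1}) = 2·(12·7 − 35)7^{r−1} + (12·5 − 35)5^{r−1} = 98·7^{r−1} + 25·5^{r−1} = 2·7^{r+1} + 5^{r+1}.
So the formula holds for r+1, and by strong induction S_n = 2·7^n + 5^n for all n ≥ 0.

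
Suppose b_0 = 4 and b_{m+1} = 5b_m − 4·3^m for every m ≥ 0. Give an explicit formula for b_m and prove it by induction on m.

Claim: b_m = 2·5^m + 2·3^m.

Base case: b_0 = 4, and 2·5^0 + 2·3^0 = 2 + 2 = 4.
Assume b_k = 2·5^k + 2·3^k for some k ≥ 0.
Then b_{k+1} = 5b_k − 4·3^k = 5·(2·5^k + 2·3^k) − 4·3^k = 2·5^{k+1} + 10·3^k − 4·3^k = 2·5^{k+1} + 6·3^k = 2·5^{k+1} + 2·3^{k+1}.
Hence b_m = 2·5^m + 2·3^m for every m ≥ 0, by induction.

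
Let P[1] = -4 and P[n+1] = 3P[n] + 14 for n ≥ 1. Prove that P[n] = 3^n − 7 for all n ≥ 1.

Base case: P[1] = -4, and 3^1 − 7 = 3 − 7 = -4.
Assume P[r] = 3^r − 7 for some r ≥ 1.
Then P[r+1] = 3P[r] + 14 = 3·(3^r − 7) + 14 = 3^{r+1} − 21 + 14 = 3^{r+1} − 7.
This completes the inductive step, so P[n] = 3^n − 7 for all n ≥ 1.

P[n] = 3^n − 7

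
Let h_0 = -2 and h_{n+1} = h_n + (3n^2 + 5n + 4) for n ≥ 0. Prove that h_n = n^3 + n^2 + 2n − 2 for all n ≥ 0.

Base case: h_0 = -2, and 0^3 + 0^2 + 2·0 − 2 = -2.
Assume h_r = r^3 + r^2 + 2r − 2.
Then h_{r+1} = h_r + (3r^2 + 5r + 4) = (r^3 + r^2 + 2r − 2) + (3r^2 + 5r + 4) = r^3 + 4r^2 + 7r + 2,
and (r+1)^3 + (r+1)^2 + 2·(r+1) − 2 = r^3 + 4r^2 + 7r + 2.
This completes the inductive step, so h_n = n^3 + n^2 + 2n − 2 for all n ≥ 0.

h_n = n^3 + n^2 + 2n − 2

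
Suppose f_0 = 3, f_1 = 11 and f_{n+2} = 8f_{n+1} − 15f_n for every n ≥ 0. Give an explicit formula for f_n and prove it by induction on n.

Claim: f_n = 5^n + 2·3^n.

Base cases: f_0 = 3 and 5^0 + 2·3^0 = 3; f_1 = 11 and 5^1 + 2·3^1 = 11.
Assume f_j = 5^j + 2·3^j for all 0 ≤ j ≤ r, where r ≥ 1.
Then f_{r+1} = 8f_r − 15f_{r−1} = 8·(5^r + 2·3^r) − 15·(5^{r−1} + 2·3^{r−1}) = (8·5 − 15)5^{r−1} + 2·(8·3 − 15)3^{r−1} = 25·5^{r−1} + 18·3^{r−1} = 5^{r+1} + 2·3^{r+1}.
Hence f_n = 5^n + 2·3^n for every n ≥ 0, by strong induction.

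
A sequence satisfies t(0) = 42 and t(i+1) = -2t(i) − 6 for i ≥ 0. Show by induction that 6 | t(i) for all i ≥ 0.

Base case: t(0) = 42 = 6·7, so 6 | t(0).
Assume 6 | t(k), so t(k) = 6s for some integer s.
Then t(k+1) = -2t(k) − 6 = -2·(6s) − 6 = 6(-2s − 1), so 6 | t(k+1).
So the property holds for k+1, and by induction 6 | t(i) for all i ≥ 0.

6 | t(i)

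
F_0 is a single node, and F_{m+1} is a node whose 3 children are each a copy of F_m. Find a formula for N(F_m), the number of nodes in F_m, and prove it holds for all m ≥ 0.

Claim: N(F_m) = (3^{m+1} − 1)/2.

Base case: N(F_0) = 1, and (3^{0+1} − 1)/2 = 1.
Assume N(F_k) = (3^{k+1} − 1)/2.
Then N(F_{k+1}) = 1 + 3N(F_k) = 1 + 3·(3^{k+1} − 1)/2 = 1 + (3^{k+2} − 3)/2 = (2 + 3^{k+2} − 3)/2 = (3^{k+2} − 1)/2.
So the formula holds for k+1, and by induction N(F_m) = (3^{m+1} − 1)/2 for all m ≥ 0.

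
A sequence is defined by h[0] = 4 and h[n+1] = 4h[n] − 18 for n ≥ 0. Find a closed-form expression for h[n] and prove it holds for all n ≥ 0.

Claim: h[n] = -2·4^n + 6.

Base case: h[0] = 4, and -2·4^0 + 6 = -2 + 6 = 4.
Assume h[r] = -2·4^r + 6 for some r ≥ 0.
Then h[r+1] = 4h[r] − 18 = 4·(-2·4^r + 6) − 18 = -8·4^r + 24 − 18 = -2·4^{r+1} + 6.
This completes the inductive step, so h[n] = -2·4^n + 6 for all n ≥ 0.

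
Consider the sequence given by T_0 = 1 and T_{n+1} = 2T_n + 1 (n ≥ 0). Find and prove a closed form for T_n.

Claim: T_n = 2^{n+1} − 1.

Base case: T_0 = 1, and 2^{0+1} − 1 = 2 − 1 = 1.
Assume T_r = 2^{r+1} − 1 for some r ≥ 0.
Then T_{r+1} = 2T_r + 1 = 2·(2^{r+1} − 1) + 1 = 2^{r+2} − 2 + 1 = 2^{r+2} − 1.
This completes the inductive step, so T_n = 2^{n+1} − 1 for all n ≥ 0.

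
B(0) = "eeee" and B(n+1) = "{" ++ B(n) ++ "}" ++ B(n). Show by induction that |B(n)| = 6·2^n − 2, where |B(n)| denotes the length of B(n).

Base case: |B(0)| = 4, and 6·2^0 − 2 = 4.
Assume |B(j)| = 6·2^j − 2.
Then |B(j+1)| = 1 + |B(j)| + 1 + |B(j)| = 2|B(j)| + 2 = 2(6·2^j − 2) + 2 = 6·2^{j+1} − 4 + 2 = 6·2^{j+1} − 2.
Hence |B(n)| = 6·2^n − 2 for every n ≥ 0, by induction.

|B(n)| = 6·2^n − 2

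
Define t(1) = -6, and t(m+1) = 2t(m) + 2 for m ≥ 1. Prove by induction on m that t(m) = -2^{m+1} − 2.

Base case: t(1) = -6, and -2^{1+1} − 2 = -4 − 2 = -6.
Assume t(k) = -2^{k+1} − 2 for some k ≥ 1.
Then t(k+1) = 2t(k) + 2 = 2·(-2^{k+1} − 2) + 2 = -2^{k+2} − 4 + 2 = -2^{k+2} − 2.
So the formula holds for k+1, and by induction t(m) = -2^{m+1} − 2 for all m ≥ 1.

t(m) = -2^{m+1} − 2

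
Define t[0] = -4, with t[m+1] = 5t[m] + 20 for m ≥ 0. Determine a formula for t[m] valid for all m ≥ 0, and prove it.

Claim: t[m] = 5^m − 5.

Base case: t[0] = -4, and 5^0 − 5 = 1 − 5 = -4.
Assume t[j] = 5^j − 5 for some j ≥ 0.
Then t[j+1] = 5t[j] + 20 = 5·(5^j − 5) + 20 = 5^{j+1} − 25 + 20 = 5^{j+1} − 5.
So the formula holds for j+1, and by induction t[m] = 5^m − 5 for all m ≥ 0.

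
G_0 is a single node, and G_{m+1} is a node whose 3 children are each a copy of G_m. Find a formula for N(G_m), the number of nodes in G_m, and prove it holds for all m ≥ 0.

Claim: N(G_m) = (3^{m+1} − 1)/2.

Base case: N(G_0) = 1, and (3^{0+1} − 1)/2 = 1.
Assume N(G_r) = (3^{r+1} − 1)/2.
Then N(G_{r+1}) = 1 + 3N(G_r) = 1 + 3·(3^{r+1} − 1)/2 = 1 + (3^{r+2} − 3)/2 = (2 + 3^{r+2} − 3)/2 = (3^{r+2} − 1)/2.
So the formula holds for r+1, and by induction N(G_m) = (3^{m+1} − 1)/2 for all m ≥ 0.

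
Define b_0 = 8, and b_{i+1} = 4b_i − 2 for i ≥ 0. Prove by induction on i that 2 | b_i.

Base case: b_0 = 8 = 2·4, so 2 | b_0.
Assume 2 | b_m, so b_m = 2t for some integer t.
Then b_{m+1} = 4b_m − 2 = 4·(2t) − 2 = 2(4t − 1), so 2 | b_{m+1}.
So the property holds for m+1, and by induction 2 | b_i for all i ≥ 0.

2 | b_i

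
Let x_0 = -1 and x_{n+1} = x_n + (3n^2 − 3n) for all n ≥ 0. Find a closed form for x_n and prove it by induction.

Claim: x_n = n^3 − 3n^2 + 2n − 1.

Base case: x_0 = -1, and 0^3 − 3·0^2 + 2·0 − 1 = -1.
Assume x_r = r^3 − 3r^2 + 2r − 1.
Then x_{r+1} = x_r + (3r^2 − 3r) = (r^3 − 3r^2 + 2r − 1) + (3r^2 − 3r) = r^3 − r − 1,
and (r+1)^3 − 3·(r+1)^2 + 2·(r+1) − 1 = r^3 − r − 1.
By induction, x_n = n^3 − 3n^2 + 2n − 1 for all n ≥ 0.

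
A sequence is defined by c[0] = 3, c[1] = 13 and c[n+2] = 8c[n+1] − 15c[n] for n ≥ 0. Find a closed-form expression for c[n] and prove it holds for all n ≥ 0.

Claim: c[n] = 2·5^n + 3^n.

Base cases: c[0] = 3 and 2·5^0 + 3^0 = 3; c[1] = 13 and 2·5^1 + 3^1 = 13.
Assume c[j] = 2·5^j + 3^j for all 0 ≤ j ≤ k, where k ≥ 1.
Then c[k+1] = 8c[k] − 15c[k−1] = 8·(2·5^k + 3^k) − 15·(2·5^{k−1} + 3^{k−1}) = 2·(8·5 − 15)5^{k−1} + (8·3 − 15)3^{k−1} = 50·5^{k−1} + 9·3^{k−1} = 2·5^{k+1} + 3^{k+1}.
This completes the inductive step, so c[n] = 2·5^n + 3^n for all n ≥ 0.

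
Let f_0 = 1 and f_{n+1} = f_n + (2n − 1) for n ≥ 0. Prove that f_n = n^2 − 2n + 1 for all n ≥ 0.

Base case: f_0 = 1, and 0^2 − 2·0 + 1 = 1.
Assume f_m = m^2 − 2m + 1.
Then f_{m+1} = f_m + (2m − 1) = (m^2 − 2m + 1) + (2m − 1) = m^2,
and (m+1)^2 − 2·(m+1) + 1 = m^2.
By induction, f_n = n^2 − 2n + 1 for all n ≥ 0.

f_n = n^2 − 2n + 1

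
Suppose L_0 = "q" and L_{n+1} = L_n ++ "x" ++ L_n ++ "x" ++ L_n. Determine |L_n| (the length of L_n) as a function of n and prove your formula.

Claim: |L_n| = 2·3^n − 1.

Base case: |L_0| = 1, and 2·3^0 − 1 = 1.
Assume |L_j| = 2·3^j − 1.
Then |L_{j+1}| = 3|L_j| + 2 = 3(2·3^j − 1) + 2 = 2·3^{j+1} − 3 + 2 = 2·3^{j+1} − 1.
So the formula holds for j+1, and by induction |L_n| = 2·3^n − 1 for all n ≥ 0.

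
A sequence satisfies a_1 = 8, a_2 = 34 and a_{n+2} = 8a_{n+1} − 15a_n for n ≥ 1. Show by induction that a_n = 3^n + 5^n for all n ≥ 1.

Base cases: a_1 = 8 and 3^1 + 5^1 = 8; a_2 = 34 and 3^2 + 5^2 = 34.
Assume a_j = 3^j + 5^j for all 1 ≤ j ≤ r, where r ≥ 2.
Then a_{r+1} = 8a_r − 15a_{r−1} = 8·(3^r + 5^r) − 15·(3^{r−1} + 5^{r−1}) = (8·3 − 15)3^{r−1} + (8·5 − 15)5^{r−1} = 9·3^{r−1} + 25·5^{r−1} = 3^{r+1} + 5^{r+1}.
By strong induction, a_n = 3^n + 5^n for all n ≥ 1.

a_n = 3^n + 5^n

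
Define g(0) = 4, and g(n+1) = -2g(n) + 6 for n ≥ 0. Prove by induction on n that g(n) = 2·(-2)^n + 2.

Base case: g(0) = 4, and 2·(-2)^0 + 2 = 2 + 2 = 4.
Assume g(r) = 2·(-2)^r + 2 for some r ≥ 0.
Then g(r+1) = -2g(r) + 6 = -2·(2·(-2)^r + 2) + 6 = -4·(-2)^r − 4 + 6 = 2·(-2)^{r+1} + 2.
Hence g(n) = 2·(-2)^n + 2 for every n ≥ 0, by induction.

g(n) = 2·(-2)^n + 2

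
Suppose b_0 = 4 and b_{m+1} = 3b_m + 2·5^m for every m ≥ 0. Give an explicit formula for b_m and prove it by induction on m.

Claim: b_m = 3·3^m + 5^m.

Base case: b_0 = 4, and 3·3^0 + 5^0 = 3 + 1 = 4.
Assume b_k = 3·3^k + 5^k for some k ≥ 0.
Then b_{k+1} = 3b_k + 2·5^k = 3·(3·3^k + 5^k) + 2·5^k = 3·3^{k+1} + 3·5^k + 2·5^k = 3·3^{k+1} + 5·5^k = 3·3^{k+1} + 5^{k+1}.
So the formula holds for k+1, and by induction b_m = 3·3^m + 5^m for all m ≥ 0.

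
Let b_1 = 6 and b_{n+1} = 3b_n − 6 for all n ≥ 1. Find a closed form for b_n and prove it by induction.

Claim: b_n = 3^n + 3.

Base case: b_1 = 6, and 3^1 + 3 = 3 + 3 = 6.
Assume b_m = 3^m + 3 for some m ≥ 1.
Then b_{m+1} = 3b_m − 6 = 3·(3^m + 3) − 6 = 3^{m+1} + 9 − 6 = 3^{m+1} + 3.
Hence b_n = 3^n + 3 for every n ≥ 1, by induction.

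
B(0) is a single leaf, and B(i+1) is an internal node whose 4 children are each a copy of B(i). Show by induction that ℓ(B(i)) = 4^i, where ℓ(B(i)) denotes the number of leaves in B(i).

Base case: ℓ(B(0)) = 1, and 4^0 = 1.
Assume ℓ(B(r)) = 4^r.
Then ℓ(B(r+1)) = 4·ℓ(B(r)) = 4·4^r = 4^{r+1}.
This completes the inductive step, so ℓ(B(i)) = 4^i for all i ≥ 0.

ℓ(B(i)) = 4^i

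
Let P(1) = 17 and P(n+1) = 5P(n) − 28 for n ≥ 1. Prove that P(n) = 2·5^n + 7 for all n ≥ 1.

Base case: P(1) = 17, and 2·5^1 + 7 = 10 + 7 = 17.
Assume P(k) = 2·5^k + 7 for some k ≥ 1.
Then P(k+1) = 5P(k) − 28 = 5·(2·5^k + 7) − 28 = 10·5^k + 35 − 28 = 2·5^{k+1} + 7.
Hence P(n) = 2·5^n + 7 for every n ≥ 1, by induction.

P(n) = 2·5^n + 7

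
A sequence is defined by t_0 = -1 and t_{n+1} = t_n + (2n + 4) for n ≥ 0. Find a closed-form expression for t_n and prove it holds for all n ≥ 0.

Claim: t_n = n^2 + 3n − 1.

Base case: t_0 = -1, and 0^2 + 3·0 − 1 = -1.
Assume t_j = j^2 + 3j − 1.
Then t_{j+1} = t_j + (2j + 4) = (j^2 + 3j − 1) + (2j + 4) = j^2 + 5j + 3,
and (j+1)^2 + 3·(j+1) − 1 = j^2 + 5j + 3.
By induction, t_n = n^2 + 3n − 1 for all n ≥ 0.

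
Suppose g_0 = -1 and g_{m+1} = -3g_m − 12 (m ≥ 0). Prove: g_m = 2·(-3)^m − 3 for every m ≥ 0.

Base case: g_0 = -1, and 2·(-3)^0 − 3 = 2 − 3 = -1.
Assume g_r = 2·(-3)^r − 3 for some r ≥ 0.
Then g_{r+1} = -3g_r − 12 = -3·(2·(-3)^r − 3) − 12 = -6·(-3)^r + 9 − 12 = 2·(-3)^{r+1} − 3.
This completes the inductive step, so g_m = 2·(-3)^m − 3 for all m ≥ 0.

g_m = 2·(-3)^m − 3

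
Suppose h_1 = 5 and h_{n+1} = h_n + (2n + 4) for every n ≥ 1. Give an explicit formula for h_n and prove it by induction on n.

Claim: h_n = n^2 + 3n + 1.

Base case: h_1 = 5, and 1^2 + 3·1 + 1 = 5.
Assume h_m = m^2 + 3m + 1.
Then h_{m+1} = h_m + (2m + 4) = (m^2 + 3m + 1) + (2m + 4) = m^2 + 5m + 5,
and (m+1)^2 + 3·(m+1) + 1 = m^2 + 5m + 5.
This completes the inductive step, so h_n = n^2 + 3n + 1 for all n ≥ 1.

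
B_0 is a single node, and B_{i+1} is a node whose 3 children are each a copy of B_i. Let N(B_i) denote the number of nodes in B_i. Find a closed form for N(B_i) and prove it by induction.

Claim: N(B_i) = (3^{i+1} − 1)/2.

Base case: N(B_0) = 1, and (3^{0+1} − 1)/2 = 1.
Assume N(B_m) = (3^{m+1} − 1)/2.
Then N(B_{m+1}) = 1 + 3N(B_m) = 1 + 3·(3^{m+1} − 1)/2 = 1 + (3^{m+2} − 3)/2 = (2 + 3^{m+2} − 3)/2 = (3^{m+2} − 1)/2.
So the formula holds for m+1, and by induction N(B_i) = (3^{i+1} − 1)/2 for all i ≥ 0.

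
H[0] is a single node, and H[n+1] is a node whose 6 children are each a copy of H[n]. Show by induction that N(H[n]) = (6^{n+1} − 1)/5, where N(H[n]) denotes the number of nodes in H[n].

Base case: N(H[0]) = 1, and (6^{0+1} − 1)/5 = 1.
Assume N(H[k]) = (6^{k+1} − 1)/5.
Then N(H[k+1]) = 1 + 6N(H[k]) = 1 + 6·(6^{k+1} − 1)/5 = 1 + (6^{k+2} − 6)/5 = (5 + 6^{k+2} − 6)/5 = (6^{k+2} − 1)/5.
So the formula holds for k+1, and by induction N(H[n]) = (6^{n+1} − 1)/5 for all n ≥ 0.

N(H[n]) = (6^{n+1} − 1)/5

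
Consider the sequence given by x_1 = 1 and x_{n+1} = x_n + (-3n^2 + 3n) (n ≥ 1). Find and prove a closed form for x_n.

Claim: x_n = -n^3 + 3n^2 − 2n + 1.

Base case: x_1 = 1, and -1^3 + 3·1^2 − 2·1 + 1 = 1.
Assume x_k = -k^3 + 3k^2 − 2k + 1.
Then x_{k+1} = x_k + (-3k^2 + 3k) = (-k^3 + 3k^2 − 2k + 1) + (-3k^2 + 3k) = -k^3 + k + 1,
and -(k+1)^3 + 3·(k+1)^2 − 2·(k+1) + 1 = -k^3 + k + 1.
By induction, x_n = -n^3 + 3n^2 − 2n + 1 for all n ≥ 1.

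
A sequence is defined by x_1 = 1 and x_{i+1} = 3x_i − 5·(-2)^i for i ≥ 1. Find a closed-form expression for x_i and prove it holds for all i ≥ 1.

Claim: x_i = 3^i + (-2)^i.

Base case: x_1 = 1, and 3^1 + (-2)^1 = 3 − 2 = 1.
Assume x_r = 3^r + (-2)^r for some r ≥ 1.
Then x_{r+1} = 3x_r − 5·(-2)^r = 3·(3^r + (-2)^r) − 5·(-2)^r = 3^{r+1} + 3·(-2)^r − 5·(-2)^r = 3^{r+1} − 2·(-2)^r = 3^{r+1} + (-2)^{r+1}.
By induction, x_i = 3^i + (-2)^i for all i ≥ 1.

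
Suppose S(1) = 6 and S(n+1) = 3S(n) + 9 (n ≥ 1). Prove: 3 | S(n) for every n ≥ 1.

Base case: S(1) = 6 = 3·2, so 3 | S(1).
Assume 3 | S(r), so S(r) = 3t for some integer t.
Then S(r+1) = 3S(r) + 9 = 3·(3t) + 9 = 3(3t + 3), so 3 | S(r+1).
So the property holds for r+1, and by induction 3 | S(n) for all n ≥ 1.

3 | S(n)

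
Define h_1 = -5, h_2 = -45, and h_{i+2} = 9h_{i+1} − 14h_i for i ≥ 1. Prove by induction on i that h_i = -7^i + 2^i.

Base cases: h_1 = -5 and -7^1 + 2^1 = -5; h_2 = -45 and -7^2 + 2^2 = -45.
Assume h_j = -7^j + 2^j for all 1 ≤ j ≤ m, where m ≥ 2.
Then h_{m+1} = 9h_m − 14h_{m−1} = 9·(-7^m + 2^m) − 14·(-7^{m−1} + 2^{m−1}) = -(9·7 − 14)7^{m−1} + (9·2 − 14)2^{m−1} = -49·7^{m−1} + 4·2^{m−1} = -7^{m+1} + 2^{m+1}.
Hence h_i = -7^i + 2^i for every i ≥ 1, by strong induction.

h_i = -7^i + 2^i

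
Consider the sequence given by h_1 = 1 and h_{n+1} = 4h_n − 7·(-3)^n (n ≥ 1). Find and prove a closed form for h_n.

Claim: h_n = 4^n + (-3)^n.

Base case: h_1 = 1, and 4^1 + (-3)^1 = 4 − 3 = 1.
Assume h_k = 4^k + (-3)^k for some k ≥ 1.
Then h_{k+1} = 4h_k − 7·(-3)^k = 4·(4^k + (-3)^k) − 7·(-3)^k = 4^{k+1} + 4·(-3)^k − 7·(-3)^k = 4^{k+1} − 3·(-3)^k = 4^{k+1} + (-3)^{k+1}.
So the formula holds for k+1, and by induction h_n = 4^n + (-3)^n for all n ≥ 1.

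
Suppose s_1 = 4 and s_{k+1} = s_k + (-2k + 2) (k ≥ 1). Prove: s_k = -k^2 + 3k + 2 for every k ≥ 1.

Base case: s_1 = 4, and -1^2 + 3·1 + 2 = 4.
Assume s_j = -j^2 + 3j + 2.
Then s_{j+1} = s_j + (-2j + 2) = (-j^2 + 3j + 2) + (-2j + 2) = -j^2 + j + 4,
and -(j+1)^2 + 3·(j+1) + 2 = -j^2 + j + 4.
This completes the inductive step, so s_k = -k^2 + 3k + 2 for all k ≥ 1.

s_k = -k^2 + 3k + 2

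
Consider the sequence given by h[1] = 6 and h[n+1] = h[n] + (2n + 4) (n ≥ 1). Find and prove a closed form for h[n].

Claim: h[n] = n^2 + 3n + 2.

Base case: h[1] = 6, and 1^2 + 3·1 + 2 = 6.
Assume h[m] = m^2 + 3m + 2.
Then h[m+1] = h[m] + (2m + 4) = (m^2 + 3m + 2) + (2m + 4) = m^2 + 5m + 6,
and (m+1)^2 + 3·(m+1) + 2 = m^2 + 5m + 6.
By induction, h[n] = n^2 + 3n + 2 for all n ≥ 1.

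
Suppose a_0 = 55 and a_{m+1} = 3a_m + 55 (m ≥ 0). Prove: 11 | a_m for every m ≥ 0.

Base case: a_0 = 55 = 11·5, so 11 | a_0.
Assume 11 | a_j, so a_j = 11t for some integer t.
Then a_{j+1} = 3a_j + 55 = 3·(11t) + 55 = 11(3t + 5), so 11 | a_{j+1}.
This completes the inductive step, so 11 | a_m for all m ≥ 0.

11 | a_m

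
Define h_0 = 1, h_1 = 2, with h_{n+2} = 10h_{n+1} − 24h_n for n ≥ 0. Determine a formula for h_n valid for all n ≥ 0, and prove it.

Claim: h_n = -6^n + 2·4^n.

Base cases: h_0 = 1 and -6^0 + 2·4^0 = 1; h_1 = 2 and -6^1 + 2·4^1 = 2.
Assume h_j = -6^j + 2·4^j for all 0 ≤ j ≤ r, where r ≥ 1.
Then h_{r+1} = 10h_r − 24h_{r−1} = 10·(-6^r + 2·4^r) − 24·(-6^{r−1} + 2·4^{r−1}) = -(10·6 − 24)6^{r−1} + 2·(10·4 − 24)4^{r−1} = -36·6^{r−1} + 32·4^{r−1} = -6^{r+1} + 2·4^{r+1}.
This completes the inductive step, so h_n = -6^n + 2·4^n for all n ≥ 0.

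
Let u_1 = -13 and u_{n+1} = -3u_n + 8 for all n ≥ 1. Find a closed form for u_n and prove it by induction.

Claim: u_n = 5·(-3)^n + 2.

Base case: u_1 = -13, and 5·(-3)^1 + 2 = -15 + 2 = -13.
Assume u_j = 5·(-3)^j + 2 for some j ≥ 1.
Then u_{j+1} = -3u_j + 8 = -3·(5·(-3)^j + 2) + 8 = -15·(-3)^j − 6 + 8 = 5·(-3)^{j+1} + 2.
Hence u_n = 5·(-3)^n + 2 for every n ≥ 1, by induction.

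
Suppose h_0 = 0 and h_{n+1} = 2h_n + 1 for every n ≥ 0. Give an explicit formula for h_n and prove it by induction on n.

Claim: h_n = 2^n − 1.

Base case: h_0 = 0, and 2^0 − 1 = 1 − 1 = 0.
Assume h_m = 2^m − 1 for some m ≥ 0.
Then h_{m+1} = 2h_m + 1 = 2·(2^m − 1) + 1 = 2^{m+1} − 2 + 1 = 2^{m+1} − 1.
So the formula holds for m+1, and by induction h_n = 2^n − 1 for all n ≥ 0.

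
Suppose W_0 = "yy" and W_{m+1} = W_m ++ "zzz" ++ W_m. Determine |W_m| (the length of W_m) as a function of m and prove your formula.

Claim: |W_m| = 5·2^m − 3.

Base case: |W_0| = 2, and 5·2^0 − 3 = 2.
Assume |W_r| = 5·2^r − 3.
Then |W_{r+1}| = |W_r| + 3 + |W_r| = 2|W_r| + 3 = 2(5·2^r − 3) + 3 = 5·2^{r+1} − 6 + 3 = 5·2^{r+1} − 3.
So the formula holds for r+1, and by induction |W_m| = 5·2^m − 3 for all m ≥ 0.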